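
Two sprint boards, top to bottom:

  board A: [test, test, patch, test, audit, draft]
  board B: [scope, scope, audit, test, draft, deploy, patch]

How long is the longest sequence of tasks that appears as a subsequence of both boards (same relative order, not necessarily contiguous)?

2

Pick test (board A #1, board B #4), patch (board A #3, board B #7); all 2 tasks appear in both, in order, and the DP table's final entry dp[6][7] is also 2, so no common subsequence is longer.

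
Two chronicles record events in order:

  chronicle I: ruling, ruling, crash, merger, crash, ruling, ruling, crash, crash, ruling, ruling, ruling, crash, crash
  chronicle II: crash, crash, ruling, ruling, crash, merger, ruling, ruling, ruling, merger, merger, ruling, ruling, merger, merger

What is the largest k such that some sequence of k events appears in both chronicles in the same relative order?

9

Taking ruling at chronicle I[1]=chronicle II[3] → ruling at chronicle I[2]=chronicle II[4] → crash at chronicle I[3]=chronicle II[5] → merger at chronicle I[4]=chronicle II[6] → ruling at chronicle I[6]=chronicle II[7] → ruling at chronicle I[7]=chronicle II[8] → ruling at chronicle I[10]=chronicle II[9] → ruling at chronicle I[11]=chronicle II[12] → ruling at chronicle I[12]=chronicle II[13] gives a common subsequence of length 9, and the DP table's final entry dp[14][15] is also 9, so no common subsequence is longer.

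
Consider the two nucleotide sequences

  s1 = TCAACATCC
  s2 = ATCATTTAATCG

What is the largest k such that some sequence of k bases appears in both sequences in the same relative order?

One common subsequence of length 7: T at s1[1]=s2[2]; then C at s1[2]=s2[3]; then A at s1[3]=s2[4]; then A at s1[4]=s2[8]; then A at s1[6]=s2[9]; then T at s1[7]=s2[10]; then C at s1[8]=s2[11]. Since dp[9][12] = 7, nothing longer is possible.

7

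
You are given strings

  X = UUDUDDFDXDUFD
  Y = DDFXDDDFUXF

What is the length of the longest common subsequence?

7

Let dp[i][j] be the LCS length of the first i characters of X and the first j characters of Y. dp[i][j] = dp[i-1][j-1]+1 when the i-th and j-th characters match, else max(dp[i-1][j], dp[i][j-1]).
    ·  D  D  F  X  D  D  D  F  U  X  F
 ·  0  0  0  0  0  0  0  0  0  0  0  0
 U  0  0  0  0  0  0  0  0  0  1  1  1
 U  0  0  0  0  0  0  0  0  0  1  1  1
 D  0  1  1  1  1  1  1  1  1  1  1  1
 U  0  1  1  1  1  1  1  1  1  2  2  2
 D  0  1  2  2  2  2  2  2  2  2  2  2
 D  0  1  2  2  2  3  3  3  3  3  3  3
 F  0  1  2  3  3  3  3  3  4  4  4  4
 D  0  1  2  3  3  4  4  4  4  4  4  4
 X  0  1  2  3  4  4  4  4  4  4  5  5
 D  0  1  2  3  4  5  5  5  5  5  5  5
 U  0  1  2  3  4  5  5  5  5  6  6  6
 F  0  1  2  3  4  5  5  5  6  6  6  7
 D  0  1  2  3  4  5  6  6  6  6  6  7
dp[13][11] = 7. One LCS (by backtracking along matches): DDDDDUF.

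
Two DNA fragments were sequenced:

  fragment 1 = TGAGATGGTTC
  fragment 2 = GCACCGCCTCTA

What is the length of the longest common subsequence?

5

Let dp[i][j] be the LCS length of the first i bases of fragment 1 and the first j bases of fragment 2. dp[i][j] = dp[i-1][j-1]+1 when the i-th and j-th bases match, else max(dp[i-1][j], dp[i][j-1]).
    ·  G  C  A  C  C  G  C  C  T  C  T  A
 ·  0  0  0  0  0  0  0  0  0  0  0  0  0
 T  0  0  0  0  0  0  0  0  0  1  1  1  1
 G  0  1  1  1  1  1  1  1  1  1  1  1  1
 A  0  1  1  2  2  2  2  2  2  2  2  2  2
 G  0  1  1  2  2  2  3  3  3  3  3  3  3
 A  0  1  1  2  2  2  3  3  3  3  3  3  4
 T  0  1  1  2  2  2  3  3  3  4  4  4  4
 G  0  1  1  2  2  2  3  3  3  4  4  4  4
 G  0  1  1  2  2  2  3  3  3  4  4  4  4
 T  0  1  1  2  2  2  3  3  3  4  4  5  5
 T  0  1  1  2  2  2  3  3  3  4  4  5  5
 C  0  1  2  2  3  3  3  4  4  4  5  5  5
dp[11][12] = 5. One LCS (by backtracking along matches): GAGTT.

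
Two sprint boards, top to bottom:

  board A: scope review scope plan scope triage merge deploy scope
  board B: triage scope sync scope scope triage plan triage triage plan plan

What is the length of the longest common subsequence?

4

Pick scope at board A[1]=board B[4], then scope at board A[3]=board B[5], then plan at board A[4]=board B[7], then triage at board A[6]=board B[9]; all 4 tasks appear in both, in order, and the DP table's final entry dp[9][11] is also 4, so no common subsequence is longer.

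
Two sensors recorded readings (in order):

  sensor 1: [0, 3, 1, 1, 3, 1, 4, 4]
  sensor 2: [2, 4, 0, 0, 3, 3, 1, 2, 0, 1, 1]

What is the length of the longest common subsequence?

One common subsequence of length 5: 0 [1,4] → 3 [2,6] → 1 [3,7] → 1 [4,10] → 1 [6,11]. dp[8][11] = 5 confirms this is the maximum.

5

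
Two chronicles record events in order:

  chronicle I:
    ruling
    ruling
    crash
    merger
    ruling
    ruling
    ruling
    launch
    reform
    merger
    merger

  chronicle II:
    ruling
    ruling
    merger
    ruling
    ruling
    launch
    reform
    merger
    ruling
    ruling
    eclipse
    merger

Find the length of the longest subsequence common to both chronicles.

9

One common subsequence of length 9: ruling [1,1], then ruling [2,2], then merger [4,3], then ruling [6,4], then ruling [7,5], then launch [8,6], then reform [9,7], then merger [10,8], then merger [11,12]. Since dp[11][12] = 9, nothing longer is possible.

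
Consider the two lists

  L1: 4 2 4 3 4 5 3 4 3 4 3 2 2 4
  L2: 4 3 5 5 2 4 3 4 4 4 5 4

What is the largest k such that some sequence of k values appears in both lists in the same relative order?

Taking 4 [1,1]; then 2 [2,5]; then 4 [3,6]; then 3 [4,7]; then 4 [5,8]; then 4 [8,9]; then 4 [10,10]; then 4 [14,12] gives a common subsequence of length 8. dp[14][12] = 8 confirms this is the maximum.

8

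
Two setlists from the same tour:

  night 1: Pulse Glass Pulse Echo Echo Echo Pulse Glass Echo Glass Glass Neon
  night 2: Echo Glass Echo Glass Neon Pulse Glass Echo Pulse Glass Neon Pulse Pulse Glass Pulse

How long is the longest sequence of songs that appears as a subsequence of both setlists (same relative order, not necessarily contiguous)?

7

Match Glass (night 1 #2, night 2 #2), then Echo (night 1 #4, night 2 #3), then Pulse (night 1 #7, night 2 #6), then Glass (night 1 #8, night 2 #7), then Echo (night 1 #9, night 2 #8), then Glass (night 1 #10, night 2 #10), then Glass (night 1 #11, night 2 #14) — 7 songs in the same relative order in both. dp[12][15] = 7 confirms this is the maximum.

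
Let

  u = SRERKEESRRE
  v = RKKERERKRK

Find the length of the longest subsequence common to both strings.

6

Match R at u[2]=v[1], then E at u[3]=v[4], then R at u[4]=v[5], then E at u[7]=v[6], then R at u[9]=v[7], then R at u[10]=v[9] — 6 characters in the same relative order in both. Since dp[11][10] = 6, nothing longer is possible.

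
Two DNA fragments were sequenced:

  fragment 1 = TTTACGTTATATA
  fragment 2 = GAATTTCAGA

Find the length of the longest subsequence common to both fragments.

Taking T at fragment 1[1]=fragment 2[4] → T at fragment 1[2]=fragment 2[5] → T at fragment 1[3]=fragment 2[6] → A at fragment 1[4]=fragment 2[8] → G at fragment 1[6]=fragment 2[9] → A at fragment 1[13]=fragment 2[10] gives a common subsequence of length 6, and the DP table's final entry dp[13][10] is also 6, so no common subsequence is longer.

6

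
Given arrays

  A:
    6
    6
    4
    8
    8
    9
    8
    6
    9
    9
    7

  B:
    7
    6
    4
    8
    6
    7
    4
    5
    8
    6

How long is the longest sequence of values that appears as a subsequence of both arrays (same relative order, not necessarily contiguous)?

Taking 6 [1,2], then 6 [2,5], then 4 [3,7], then 8 [7,9], then 6 [8,10] gives a common subsequence of length 5. The LCS DP gives dp[11][10] = 5, so this is optimal.

5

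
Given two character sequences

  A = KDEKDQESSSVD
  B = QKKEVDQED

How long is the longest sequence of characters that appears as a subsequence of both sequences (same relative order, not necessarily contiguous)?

6

Let dp[i][j] be the LCS length of the first i characters of A and the first j characters of B. dp[i][j] = dp[i-1][j-1]+1 when the i-th and j-th characters match, else max(dp[i-1][j], dp[i][j-1]).
    ·  Q  K  K  E  V  D  Q  E  D
 ·  0  0  0  0  0  0  0  0  0  0
 K  0  0  1  1  1  1  1  1  1  1
 D  0  0  1  1  1  1  2  2  2  2
 E  0  0  1  1  2  2  2  2  3  3
 K  0  0  1  2  2  2  2  2  3  3
 D  0  0  1  2  2  2  3  3  3  4
 Q  0  1  1  2  2  2  3  4  4  4
 E  0  1  1  2  3  3  3  4  5  5
 S  0  1  1  2  3  3  3  4  5  5
 S  0  1  1  2  3  3  3  4  5  5
 S  0  1  1  2  3  3  3  4  5  5
 V  0  1  1  2  3  4  4  4  5  5
 D  0  1  1  2  3  4  5  5  5  6
dp[12][9] = 6. One LCS (by backtracking along matches): KEDQED.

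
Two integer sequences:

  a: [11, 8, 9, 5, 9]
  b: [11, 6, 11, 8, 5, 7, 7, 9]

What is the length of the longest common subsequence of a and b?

4

Let dp[i][j] be the LCS length of the first i values of a and the first j values of b. dp[i][j] = dp[i-1][j-1]+1 when the i-th and j-th values match, else max(dp[i-1][j], dp[i][j-1]).
    · 11  6 11  8  5  7  7  9
 ·  0  0  0  0  0  0  0  0  0
11  0  1  1  1  1  1  1  1  1
 8  0  1  1  1  2  2  2  2  2
 9  0  1  1  1  2  2  2  2  3
 5  0  1  1  1  2  3  3  3  3
 9  0  1  1  1  2  3  3  3  4
dp[5][8] = 4. One LCS (by backtracking along matches): 11, 8, 5, 9.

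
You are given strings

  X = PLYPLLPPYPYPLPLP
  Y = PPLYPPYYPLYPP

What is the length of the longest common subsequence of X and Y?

11

Pick P (X #1, Y #2), L (X #2, Y #3), Y (X #3, Y #4), P (X #7, Y #5), P (X #8, Y #6), Y (X #9, Y #7), Y (X #11, Y #8), P (X #12, Y #9), L (X #13, Y #10), P (X #14, Y #12), P (X #16, Y #13); all 11 characters appear in both, in order. dp[16][13] = 11 confirms this is the maximum.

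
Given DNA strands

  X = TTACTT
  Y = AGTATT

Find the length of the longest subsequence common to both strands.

4

Match T [2,3]; then A [3,4]; then T [5,5]; then T [6,6] — 4 bases in the same relative order in both. The LCS DP gives dp[6][6] = 4, so this is optimal.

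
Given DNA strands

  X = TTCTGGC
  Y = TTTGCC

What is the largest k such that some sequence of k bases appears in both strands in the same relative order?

5

Let dp[i][j] be the LCS length of the first i bases of X and the first j bases of Y. dp[i][j] = dp[i-1][j-1]+1 when the i-th and j-th bases match, else max(dp[i-1][j], dp[i][j-1]).
    ·  T  T  T  G  C  C
 ·  0  0  0  0  0  0  0
 T  0  1  1  1  1  1  1
 T  0  1  2  2  2  2  2
 C  0  1  2  2  2  3  3
 T  0  1  2  3  3  3  3
 G  0  1  2  3  4  4  4
 G  0  1  2  3  4  4  4
 C  0  1  2  3  4  5  5
dp[7][6] = 5. One LCS (by backtracking along matches): TTTGC.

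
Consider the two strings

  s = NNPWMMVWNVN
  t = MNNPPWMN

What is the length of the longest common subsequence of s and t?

6

Match N [1,2], then N [2,3], then P [3,5], then W [4,6], then M [6,7], then N [11,8] — 6 characters in the same relative order in both, and the DP table's final entry dp[11][8] is also 6, so no common subsequence is longer.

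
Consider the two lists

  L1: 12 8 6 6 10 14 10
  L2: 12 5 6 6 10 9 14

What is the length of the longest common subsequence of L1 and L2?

5

Pick 12 [1,1], 6 [3,3], 6 [4,4], 10 [5,5], 14 [6,7]; all 5 values appear in both, in order. Since dp[7][7] = 5, nothing longer is possible.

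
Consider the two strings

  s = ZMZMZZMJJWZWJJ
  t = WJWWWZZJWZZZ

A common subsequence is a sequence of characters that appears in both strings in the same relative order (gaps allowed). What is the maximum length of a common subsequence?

5

Match Z at s[1]=t[6]; then Z at s[3]=t[7]; then Z at s[5]=t[10]; then Z at s[6]=t[11]; then Z at s[11]=t[12] — 5 characters in the same relative order in both. The LCS DP gives dp[14][12] = 5, so this is optimal.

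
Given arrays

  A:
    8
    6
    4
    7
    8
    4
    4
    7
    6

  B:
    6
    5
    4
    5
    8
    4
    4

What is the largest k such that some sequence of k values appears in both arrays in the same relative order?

Let dp[i][j] be the LCS length of the first i values of A and the first j values of B. dp[i][j] = dp[i-1][j-1]+1 when the i-th and j-th values match, else max(dp[i-1][j], dp[i][j-1]).
    ·  6  5  4  5  8  4  4
 ·  0  0  0  0  0  0  0  0
 8  0  0  0  0  0  1  1  1
 6  0  1  1  1  1  1  1  1
 4  0  1  1  2  2  2  2  2
 7  0  1  1  2  2  2  2  2
 8  0  1  1  2  2  3  3  3
 4  0  1  1  2  2  3  4  4
 4  0  1  1  2  2  3  4  5
 7  0  1  1  2  2  3  4  5
 6  0  1  1  2  2  3  4  5
dp[9][7] = 5. One LCS (by backtracking along matches): 6, 4, 8, 4, 4.

5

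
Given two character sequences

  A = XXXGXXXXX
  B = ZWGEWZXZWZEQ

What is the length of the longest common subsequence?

One common subsequence of length 2: G [4,3] → X [5,7]. dp[9][12] = 2 confirms this is the maximum.

2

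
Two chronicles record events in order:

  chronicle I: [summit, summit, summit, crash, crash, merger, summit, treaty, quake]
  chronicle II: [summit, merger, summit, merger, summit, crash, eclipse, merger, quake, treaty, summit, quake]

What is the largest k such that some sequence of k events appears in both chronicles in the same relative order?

7

Taking summit (chronicle I #1, chronicle II #1) → summit (chronicle I #2, chronicle II #3) → summit (chronicle I #3, chronicle II #5) → crash (chronicle I #4, chronicle II #6) → merger (chronicle I #6, chronicle II #8) → summit (chronicle I #7, chronicle II #11) → quake (chronicle I #9, chronicle II #12) gives a common subsequence of length 7. The LCS DP gives dp[9][12] = 7, so this is optimal.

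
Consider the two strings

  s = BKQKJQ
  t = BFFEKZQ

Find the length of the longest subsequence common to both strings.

3

Let dp[i][j] be the LCS length of the first i characters of s and the first j characters of t. dp[i][j] = dp[i-1][j-1]+1 when the i-th and j-th characters match, else max(dp[i-1][j], dp[i][j-1]).
    ·  B  F  F  E  K  Z  Q
 ·  0  0  0  0  0  0  0  0
 B  0  1  1  1  1  1  1  1
 K  0  1  1  1  1  2  2  2
 Q  0  1  1  1  1  2  2  3
 K  0  1  1  1  1  2  2  3
 J  0  1  1  1  1  2  2  3
 Q  0  1  1  1  1  2  2  3
dp[6][7] = 3. One LCS (by backtracking along matches): BKQ.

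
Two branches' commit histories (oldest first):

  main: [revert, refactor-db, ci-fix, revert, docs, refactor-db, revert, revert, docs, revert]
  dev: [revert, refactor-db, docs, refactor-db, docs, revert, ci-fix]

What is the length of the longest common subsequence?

6

Pick revert [1,1], refactor-db [2,2], docs [5,3], refactor-db [6,4], docs [9,5], revert [10,6]; all 6 commits appear in both, in order, and the DP table's final entry dp[10][7] is also 6, so no common subsequence is longer.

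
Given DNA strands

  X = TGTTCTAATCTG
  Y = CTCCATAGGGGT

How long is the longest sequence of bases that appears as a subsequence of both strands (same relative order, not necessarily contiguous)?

Let dp[i][j] be the LCS length of the first i bases of X and the first j bases of Y. dp[i][j] = dp[i-1][j-1]+1 when the i-th and j-th bases match, else max(dp[i-1][j], dp[i][j-1]).
    ·  C  T  C  C  A  T  A  G  G  G  G  T
 ·  0  0  0  0  0  0  0  0  0  0  0  0  0
 T  0  0  1  1  1  1  1  1  1  1  1  1  1
 G  0  0  1  1  1  1  1  1  2  2  2  2  2
 T  0  0  1  1  1  1  2  2  2  2  2  2  3
 T  0  0  1  1  1  1  2  2  2  2  2  2  3
 C  0  1  1  2  2  2  2  2  2  2  2  2  3
 T  0  1  2  2  2  2  3  3  3  3  3  3  3
 A  0  1  2  2  2  3  3  4  4  4  4  4  4
 A  0  1  2  2  2  3  3  4  4  4  4  4  4
 T  0  1  2  2  2  3  4  4  4  4  4  4  5
 C  0  1  2  3  3  3  4  4  4  4  4  4  5
 T  0  1  2  3  3  3  4  4  4  4  4  4  5
 G  0  1  2  3  3  3  4  4  5  5  5  5  5
dp[12][12] = 5. One LCS (by backtracking along matches): TCTAT.

5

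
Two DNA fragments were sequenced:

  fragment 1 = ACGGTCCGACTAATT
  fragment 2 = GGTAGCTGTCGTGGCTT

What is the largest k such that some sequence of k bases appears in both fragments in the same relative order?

9

Taking A at fragment 1[1]=fragment 2[4], C at fragment 1[2]=fragment 2[6], G at fragment 1[3]=fragment 2[8], G at fragment 1[4]=fragment 2[11], T at fragment 1[5]=fragment 2[12], G at fragment 1[8]=fragment 2[14], C at fragment 1[10]=fragment 2[15], T at fragment 1[14]=fragment 2[16], T at fragment 1[15]=fragment 2[17] gives a common subsequence of length 9. dp[15][17] = 9 confirms this is the maximum.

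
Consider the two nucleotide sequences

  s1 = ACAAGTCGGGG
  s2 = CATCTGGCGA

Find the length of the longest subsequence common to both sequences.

7

Let dp[i][j] be the LCS length of the first i bases of s1 and the first j bases of s2. dp[i][j] = dp[i-1][j-1]+1 when the i-th and j-th bases match, else max(dp[i-1][j], dp[i][j-1]).
    ·  C  A  T  C  T  G  G  C  G  A
 ·  0  0  0  0  0  0  0  0  0  0  0
 A  0  0  1  1  1  1  1  1  1  1  1
 C  0  1  1  1  2  2  2  2  2  2  2
 A  0  1  2  2  2  2  2  2  2  2  3
 A  0  1  2  2  2  2  2  2  2  2  3
 G  0  1  2  2  2  2  3  3  3  3  3
 T  0  1  2  3  3  3  3  3  3  3  3
 C  0  1  2  3  4  4  4  4  4  4  4
 G  0  1  2  3  4  4  5  5  5  5  5
 G  0  1  2  3  4  4  5  6  6  6  6
 G  0  1  2  3  4  4  5  6  6  7  7
 G  0  1  2  3  4  4  5  6  6  7  7
dp[11][10] = 7. One LCS (by backtracking along matches): CATCGGG.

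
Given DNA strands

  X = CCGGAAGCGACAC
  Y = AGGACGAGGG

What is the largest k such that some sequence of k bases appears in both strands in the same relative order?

Let dp[i][j] be the LCS length of the first i bases of X and the first j bases of Y. dp[i][j] = dp[i-1][j-1]+1 when the i-th and j-th bases match, else max(dp[i-1][j], dp[i][j-1]).
    ·  A  G  G  A  C  G  A  G  G  G
 ·  0  0  0  0  0  0  0  0  0  0  0
 C  0  0  0  0  0  1  1  1  1  1  1
 C  0  0  0  0  0  1  1  1  1  1  1
 G  0  0  1  1  1  1  2  2  2  2  2
 G  0  0  1  2  2  2  2  2  3  3  3
 A  0  1  1  2  3  3  3  3  3  3  3
 A  0  1  1  2  3  3  3  4  4  4  4
 G  0  1  2  2  3  3  4  4  5  5  5
 C  0  1  2  2  3  4  4  4  5  5  5
 G  0  1  2  3  3  4  5  5  5  6  6
 A  0  1  2  3  4  4  5  6  6  6  6
 C  0  1  2  3  4  5  5  6  6  6  6
 A  0  1  2  3  4  5  5  6  6  6  6
 C  0  1  2  3  4  5  5  6  6  6  6
dp[13][10] = 6. One LCS (by backtracking along matches): GGAAGG.

6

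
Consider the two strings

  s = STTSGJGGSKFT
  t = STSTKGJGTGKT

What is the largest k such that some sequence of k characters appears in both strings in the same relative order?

9

Let dp[i][j] be the LCS length of the first i characters of s and the first j characters of t. dp[i][j] = dp[i-1][j-1]+1 when the i-th and j-th characters match, else max(dp[i-1][j], dp[i][j-1]).
    ·  S  T  S  T  K  G  J  G  T  G  K  T
 ·  0  0  0  0  0  0  0  0  0  0  0  0  0
 S  0  1  1  1  1  1  1  1  1  1  1  1  1
 T  0  1  2  2  2  2  2  2  2  2  2  2  2
 T  0  1  2  2  3  3  3  3  3  3  3  3  3
 S  0  1  2  3  3  3  3  3  3  3  3  3  3
 G  0  1  2  3  3  3  4  4  4  4  4  4  4
 J  0  1  2  3  3  3  4  5  5  5  5  5  5
 G  0  1  2  3  3  3  4  5  6  6  6  6  6
 G  0  1  2  3  3  3  4  5  6  6  7  7  7
 S  0  1  2  3  3  3  4  5  6  6  7  7  7
 K  0  1  2  3  3  4  4  5  6  6  7  8  8
 F  0  1  2  3  3  4  4  5  6  6  7  8  8
 T  0  1  2  3  4  4  4  5  6  7  7  8  9
dp[12][12] = 9. One LCS (by backtracking along matches): STTGJGGKT.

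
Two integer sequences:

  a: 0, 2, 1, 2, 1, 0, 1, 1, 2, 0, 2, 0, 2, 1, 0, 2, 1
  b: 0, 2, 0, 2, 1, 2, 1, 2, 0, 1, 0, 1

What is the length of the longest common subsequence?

Pick 0 [1,3] → 2 [2,4] → 1 [3,5] → 2 [4,6] → 1 [8,7] → 2 [11,8] → 0 [12,9] → 1 [14,10] → 0 [15,11] → 1 [17,12]; all 10 values appear in both, in order. Since dp[17][12] = 10, nothing longer is possible.

10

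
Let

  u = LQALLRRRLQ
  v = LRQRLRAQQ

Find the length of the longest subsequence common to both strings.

Match L [1,1], then Q [2,3], then L [5,5], then R [6,6], then Q [10,9] — 5 characters in the same relative order in both. dp[10][9] = 5 confirms this is the maximum.

5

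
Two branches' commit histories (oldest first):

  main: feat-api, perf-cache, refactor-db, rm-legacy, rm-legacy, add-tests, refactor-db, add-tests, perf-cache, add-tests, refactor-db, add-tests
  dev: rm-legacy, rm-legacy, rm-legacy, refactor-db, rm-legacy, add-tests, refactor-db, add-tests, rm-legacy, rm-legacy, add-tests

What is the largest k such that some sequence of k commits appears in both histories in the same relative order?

6

Match refactor-db (main #3, dev #4), then rm-legacy (main #5, dev #5), then add-tests (main #6, dev #6), then refactor-db (main #7, dev #7), then add-tests (main #8, dev #8), then add-tests (main #12, dev #11) — 6 commits in the same relative order in both, and the DP table's final entry dp[12][11] is also 6, so no common subsequence is longer.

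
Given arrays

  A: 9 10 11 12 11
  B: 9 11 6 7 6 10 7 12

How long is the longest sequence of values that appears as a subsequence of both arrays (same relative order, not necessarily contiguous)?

3

Pick 9 at A[1]=B[1]; then 10 at A[2]=B[6]; then 12 at A[4]=B[8]; all 3 values appear in both, in order. dp[5][8] = 3 confirms this is the maximum.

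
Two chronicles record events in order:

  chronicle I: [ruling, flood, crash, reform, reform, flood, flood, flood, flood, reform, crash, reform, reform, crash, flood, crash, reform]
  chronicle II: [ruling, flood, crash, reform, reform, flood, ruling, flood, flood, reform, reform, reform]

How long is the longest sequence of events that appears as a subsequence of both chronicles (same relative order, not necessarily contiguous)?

11

Pick ruling [1,1] → flood [2,2] → crash [3,3] → reform [4,4] → reform [5,5] → flood [6,6] → flood [8,8] → flood [9,9] → reform [12,10] → reform [13,11] → reform [17,12]; all 11 events appear in both, in order, and the DP table's final entry dp[17][12] is also 11, so no common subsequence is longer.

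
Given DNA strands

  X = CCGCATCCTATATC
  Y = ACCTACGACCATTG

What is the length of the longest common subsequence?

9

Pick C [1,3]; then C [2,6]; then G [3,7]; then A [5,8]; then C [7,9]; then C [8,10]; then A [10,11]; then T [11,12]; then T [13,13]; all 9 bases appear in both, in order. Since dp[14][14] = 9, nothing longer is possible.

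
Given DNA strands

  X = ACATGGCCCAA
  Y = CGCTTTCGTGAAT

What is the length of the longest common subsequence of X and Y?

Taking C at X[2]=Y[3], T at X[4]=Y[6], G at X[5]=Y[8], G at X[6]=Y[10], A at X[10]=Y[11], A at X[11]=Y[12] gives a common subsequence of length 6, and the DP table's final entry dp[11][13] is also 6, so no common subsequence is longer.

6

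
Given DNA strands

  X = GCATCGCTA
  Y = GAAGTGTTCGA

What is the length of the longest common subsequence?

One common subsequence of length 6: G [1,1], A [3,3], T [4,8], C [5,9], G [6,10], A [9,11]. Since dp[9][11] = 6, nothing longer is possible.

6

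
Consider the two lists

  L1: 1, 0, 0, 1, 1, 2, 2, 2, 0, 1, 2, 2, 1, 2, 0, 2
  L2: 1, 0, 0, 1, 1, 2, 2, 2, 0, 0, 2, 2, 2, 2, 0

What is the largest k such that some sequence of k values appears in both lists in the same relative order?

One common subsequence of length 13: 1 (L1 #1, L2 #1), 0 (L1 #2, L2 #2), 0 (L1 #3, L2 #3), 1 (L1 #4, L2 #4), 1 (L1 #5, L2 #5), 2 (L1 #6, L2 #6), 2 (L1 #7, L2 #7), 2 (L1 #8, L2 #8), 0 (L1 #9, L2 #10), 2 (L1 #11, L2 #12), 2 (L1 #12, L2 #13), 2 (L1 #14, L2 #14), 0 (L1 #15, L2 #15). dp[16][15] = 13 confirms this is the maximum.

13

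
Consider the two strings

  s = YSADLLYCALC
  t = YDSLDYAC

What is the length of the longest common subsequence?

6

Let dp[i][j] be the LCS length of the first i characters of s and the first j characters of t. dp[i][j] = dp[i-1][j-1]+1 when the i-th and j-th characters match, else max(dp[i-1][j], dp[i][j-1]).
    ·  Y  D  S  L  D  Y  A  C
 ·  0  0  0  0  0  0  0  0  0
 Y  0  1  1  1  1  1  1  1  1
 S  0  1  1  2  2  2  2  2  2
 A  0  1  1  2  2  2  2  3  3
 D  0  1  2  2  2  3  3  3  3
 L  0  1  2  2  3  3  3  3  3
 L  0  1  2  2  3  3  3  3  3
 Y  0  1  2  2  3  3  4  4  4
 C  0  1  2  2  3  3  4  4  5
 A  0  1  2  2  3  3  4  5  5
 L  0  1  2  2  3  3  4  5  5
 C  0  1  2  2  3  3  4  5  6
dp[11][8] = 6. One LCS (by backtracking along matches): YSDYAC.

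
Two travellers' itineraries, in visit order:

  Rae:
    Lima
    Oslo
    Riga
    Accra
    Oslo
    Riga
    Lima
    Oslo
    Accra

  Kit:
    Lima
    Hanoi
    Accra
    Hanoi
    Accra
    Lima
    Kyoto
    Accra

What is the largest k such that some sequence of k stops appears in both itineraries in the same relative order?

Match Lima [1,1], then Accra [4,5], then Lima [7,6], then Accra [9,8] — 4 stops in the same relative order in both. The LCS DP gives dp[9][8] = 4, so this is optimal.

4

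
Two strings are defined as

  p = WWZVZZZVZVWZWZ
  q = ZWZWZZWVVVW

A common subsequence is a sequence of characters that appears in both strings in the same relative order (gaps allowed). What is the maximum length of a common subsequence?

Taking W (p #1, q #2); then W (p #2, q #4); then Z (p #3, q #6); then V (p #4, q #8); then V (p #8, q #9); then V (p #10, q #10); then W (p #13, q #11) gives a common subsequence of length 7, and the DP table's final entry dp[14][11] is also 7, so no common subsequence is longer.

7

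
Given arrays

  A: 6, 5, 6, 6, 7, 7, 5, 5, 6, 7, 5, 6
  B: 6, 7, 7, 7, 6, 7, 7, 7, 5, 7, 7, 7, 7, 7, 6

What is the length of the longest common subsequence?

7

Match 6 [1,1], 6 [3,5], 7 [5,7], 7 [6,8], 5 [7,9], 7 [10,14], 6 [12,15] — 7 values in the same relative order in both, and the DP table's final entry dp[12][15] is also 7, so no common subsequence is longer.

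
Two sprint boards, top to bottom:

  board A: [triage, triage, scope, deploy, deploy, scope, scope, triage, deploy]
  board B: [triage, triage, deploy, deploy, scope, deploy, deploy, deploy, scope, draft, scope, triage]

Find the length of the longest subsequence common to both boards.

Match triage (board A #1, board B #1), triage (board A #2, board B #2), scope (board A #3, board B #5), deploy (board A #4, board B #7), deploy (board A #5, board B #8), scope (board A #6, board B #9), scope (board A #7, board B #11), triage (board A #8, board B #12) — 8 tasks in the same relative order in both. Since dp[9][12] = 8, nothing longer is possible.

8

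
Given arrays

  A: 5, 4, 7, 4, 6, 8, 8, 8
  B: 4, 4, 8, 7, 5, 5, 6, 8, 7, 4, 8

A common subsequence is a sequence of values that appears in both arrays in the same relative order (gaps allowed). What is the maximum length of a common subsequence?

Let dp[i][j] be the LCS length of the first i values of A and the first j values of B. dp[i][j] = dp[i-1][j-1]+1 when the i-th and j-th values match, else max(dp[i-1][j], dp[i][j-1]).
    ·  4  4  8  7  5  5  6  8  7  4  8
 ·  0  0  0  0  0  0  0  0  0  0  0  0
 5  0  0  0  0  0  1  1  1  1  1  1  1
 4  0  1  1  1  1  1  1  1  1  1  2  2
 7  0  1  1  1  2  2  2  2  2  2  2  2
 4  0  1  2  2  2  2  2  2  2  2  3  3
 6  0  1  2  2  2  2  2  3  3  3  3  3
 8  0  1  2  3  3  3  3  3  4  4  4  4
 8  0  1  2  3  3  3  3  3  4  4  4  5
 8  0  1  2  3  3  3  3  3  4  4  4  5
dp[8][11] = 5. One LCS (by backtracking along matches): 4, 7, 6, 8, 8.

5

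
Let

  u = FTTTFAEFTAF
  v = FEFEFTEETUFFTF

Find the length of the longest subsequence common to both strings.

7

Taking F (u #1, v #5), then T (u #2, v #6), then T (u #3, v #9), then F (u #5, v #11), then F (u #8, v #12), then T (u #9, v #13), then F (u #11, v #14) gives a common subsequence of length 7, and the DP table's final entry dp[11][14] is also 7, so no common subsequence is longer.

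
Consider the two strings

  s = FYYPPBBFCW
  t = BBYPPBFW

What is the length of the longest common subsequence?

6

Taking Y (s #3, t #3), then P (s #4, t #4), then P (s #5, t #5), then B (s #7, t #6), then F (s #8, t #7), then W (s #10, t #8) gives a common subsequence of length 6. The LCS DP gives dp[10][8] = 6, so this is optimal.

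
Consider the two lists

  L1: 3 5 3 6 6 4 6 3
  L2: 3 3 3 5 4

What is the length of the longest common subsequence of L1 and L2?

Taking 3 (L1 #1, L2 #3) → 5 (L1 #2, L2 #4) → 4 (L1 #6, L2 #5) gives a common subsequence of length 3, and the DP table's final entry dp[8][5] is also 3, so no common subsequence is longer.

3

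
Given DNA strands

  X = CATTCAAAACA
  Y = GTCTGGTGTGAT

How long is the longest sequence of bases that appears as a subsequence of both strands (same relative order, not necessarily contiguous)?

One common subsequence of length 4: C (X #1, Y #3), T (X #3, Y #7), T (X #4, Y #9), A (X #6, Y #11). Since dp[11][12] = 4, nothing longer is possible.

4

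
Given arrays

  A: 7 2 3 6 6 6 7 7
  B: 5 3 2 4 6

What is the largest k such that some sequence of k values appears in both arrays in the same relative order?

2

Let dp[i][j] be the LCS length of the first i values of A and the first j values of B. dp[i][j] = dp[i-1][j-1]+1 when the i-th and j-th values match, else max(dp[i-1][j], dp[i][j-1]).
    ·  5  3  2  4  6
 ·  0  0  0  0  0  0
 7  0  0  0  0  0  0
 2  0  0  0  1  1  1
 3  0  0  1  1  1  1
 6  0  0  1  1  1  2
 6  0  0  1  1  1  2
 6  0  0  1  1  1  2
 7  0  0  1  1  1  2
 7  0  0  1  1  1  2
dp[8][5] = 2. One LCS (by backtracking along matches): 2, 6.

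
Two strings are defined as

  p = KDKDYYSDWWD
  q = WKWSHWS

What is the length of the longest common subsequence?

Taking K (p #1, q #2); then S (p #7, q #4); then W (p #9, q #6) gives a common subsequence of length 3. Since dp[11][7] = 3, nothing longer is possible.

3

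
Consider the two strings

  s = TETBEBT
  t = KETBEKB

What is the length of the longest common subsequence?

5

Let dp[i][j] be the LCS length of the first i characters of s and the first j characters of t. dp[i][j] = dp[i-1][j-1]+1 when the i-th and j-th characters match, else max(dp[i-1][j], dp[i][j-1]).
    ·  K  E  T  B  E  K  B
 ·  0  0  0  0  0  0  0  0
 T  0  0  0  1  1  1  1  1
 E  0  0  1  1  1  2  2  2
 T  0  0  1  2  2  2  2  2
 B  0  0  1  2  3  3  3  3
 E  0  0  1  2  3  4  4  4
 B  0  0  1  2  3  4  4  5
 T  0  0  1  2  3  4  4  5
dp[7][7] = 5. One LCS (by backtracking along matches): ETBEB.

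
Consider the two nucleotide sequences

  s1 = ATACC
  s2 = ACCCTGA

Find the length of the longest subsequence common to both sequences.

Let dp[i][j] be the LCS length of the first i bases of s1 and the first j bases of s2. dp[i][j] = dp[i-1][j-1]+1 when the i-th and j-th bases match, else max(dp[i-1][j], dp[i][j-1]).
    ·  A  C  C  C  T  G  A
 ·  0  0  0  0  0  0  0  0
 A  0  1  1  1  1  1  1  1
 T  0  1  1  1  1  2  2  2
 A  0  1  1  1  1  2  2  3
 C  0  1  2  2  2  2  2  3
 C  0  1  2  3  3  3  3  3
dp[5][7] = 3. One LCS (by backtracking along matches): ATA.

3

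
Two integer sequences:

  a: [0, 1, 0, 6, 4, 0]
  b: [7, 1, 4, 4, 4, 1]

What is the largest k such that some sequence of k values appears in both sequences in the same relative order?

Let dp[i][j] be the LCS length of the first i values of a and the first j values of b. dp[i][j] = dp[i-1][j-1]+1 when the i-th and j-th values match, else max(dp[i-1][j], dp[i][j-1]).
    ·  7  1  4  4  4  1
 ·  0  0  0  0  0  0  0
 0  0  0  0  0  0  0  0
 1  0  0  1  1  1  1  1
 0  0  0  1  1  1  1  1
 6  0  0  1  1  1  1  1
 4  0  0  1  2  2  2  2
 0  0  0  1  2  2  2  2
dp[6][6] = 2. One LCS (by backtracking along matches): 1, 4.

2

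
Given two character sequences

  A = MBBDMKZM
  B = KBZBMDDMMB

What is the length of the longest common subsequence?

5

Let dp[i][j] be the LCS length of the first i characters of A and the first j characters of B. dp[i][j] = dp[i-1][j-1]+1 when the i-th and j-th characters match, else max(dp[i-1][j], dp[i][j-1]).
    ·  K  B  Z  B  M  D  D  M  M  B
 ·  0  0  0  0  0  0  0  0  0  0  0
 M  0  0  0  0  0  1  1  1  1  1  1
 B  0  0  1  1  1  1  1  1  1  1  2
 B  0  0  1  1  2  2  2  2  2  2  2
 D  0  0  1  1  2  2  3  3  3  3  3
 M  0  0  1  1  2  3  3  3  4  4  4
 K  0  1  1  1  2  3  3  3  4  4  4
 Z  0  1  1  2  2  3  3  3  4  4  4
 M  0  1  1  2  2  3  3  3  4  5  5
dp[8][10] = 5. One LCS (by backtracking along matches): BBDMM.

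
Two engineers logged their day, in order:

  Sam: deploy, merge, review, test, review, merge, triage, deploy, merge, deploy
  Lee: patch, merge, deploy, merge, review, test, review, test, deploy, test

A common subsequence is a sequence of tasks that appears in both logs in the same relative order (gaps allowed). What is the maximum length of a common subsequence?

One common subsequence of length 6: deploy (Sam #1, Lee #3), then merge (Sam #2, Lee #4), then review (Sam #3, Lee #5), then test (Sam #4, Lee #6), then review (Sam #5, Lee #7), then deploy (Sam #8, Lee #9). The LCS DP gives dp[10][10] = 6, so this is optimal.

6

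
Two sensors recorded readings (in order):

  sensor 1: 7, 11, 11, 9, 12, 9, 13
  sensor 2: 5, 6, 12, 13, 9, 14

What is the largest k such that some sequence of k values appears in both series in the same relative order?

Match 12 [5,3]; then 9 [6,5] — 2 values in the same relative order in both. The LCS DP gives dp[7][6] = 2, so this is optimal.

2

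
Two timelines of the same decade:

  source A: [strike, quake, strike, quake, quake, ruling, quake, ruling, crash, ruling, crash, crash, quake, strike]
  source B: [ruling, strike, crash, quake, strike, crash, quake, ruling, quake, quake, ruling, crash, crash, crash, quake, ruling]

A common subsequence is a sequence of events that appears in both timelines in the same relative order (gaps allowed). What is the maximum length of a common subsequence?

Pick strike (source A #1, source B #2), then quake (source A #2, source B #4), then strike (source A #3, source B #5), then quake (source A #4, source B #7), then quake (source A #5, source B #9), then quake (source A #7, source B #10), then ruling (source A #8, source B #11), then crash (source A #9, source B #12), then crash (source A #11, source B #13), then crash (source A #12, source B #14), then quake (source A #13, source B #15); all 11 events appear in both, in order. dp[14][16] = 11 confirms this is the maximum.

11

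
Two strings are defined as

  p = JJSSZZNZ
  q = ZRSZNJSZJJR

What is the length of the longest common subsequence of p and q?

Taking S at p[4]=q[3], Z at p[6]=q[4], N at p[7]=q[5], Z at p[8]=q[8] gives a common subsequence of length 4. Since dp[8][11] = 4, nothing longer is possible.

4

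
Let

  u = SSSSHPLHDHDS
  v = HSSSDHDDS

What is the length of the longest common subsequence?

One common subsequence of length 7: S at u[1]=v[2] → S at u[2]=v[3] → S at u[3]=v[4] → H at u[8]=v[6] → D at u[9]=v[7] → D at u[11]=v[8] → S at u[12]=v[9]. The LCS DP gives dp[12][9] = 7, so this is optimal.

7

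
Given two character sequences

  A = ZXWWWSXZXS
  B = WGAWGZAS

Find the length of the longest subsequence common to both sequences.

One common subsequence of length 4: W [3,1], W [4,4], Z [8,6], S [10,8]. The LCS DP gives dp[10][8] = 4, so this is optimal.

4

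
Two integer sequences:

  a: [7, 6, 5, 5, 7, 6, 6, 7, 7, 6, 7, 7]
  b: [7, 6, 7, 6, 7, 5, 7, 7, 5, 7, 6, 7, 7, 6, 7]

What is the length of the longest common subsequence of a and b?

Pick 7 at a[1]=b[3], then 6 at a[2]=b[4], then 5 at a[3]=b[6], then 5 at a[4]=b[9], then 7 at a[5]=b[10], then 6 at a[7]=b[11], then 7 at a[8]=b[12], then 7 at a[9]=b[13], then 6 at a[10]=b[14], then 7 at a[12]=b[15]; all 10 values appear in both, in order. dp[12][15] = 10 confirms this is the maximum.

10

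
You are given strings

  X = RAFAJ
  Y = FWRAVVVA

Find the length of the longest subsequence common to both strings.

3

Let dp[i][j] be the LCS length of the first i characters of X and the first j characters of Y. dp[i][j] = dp[i-1][j-1]+1 when the i-th and j-th characters match, else max(dp[i-1][j], dp[i][j-1]).
    ·  F  W  R  A  V  V  V  A
 ·  0  0  0  0  0  0  0  0  0
 R  0  0  0  1  1  1  1  1  1
 A  0  0  0  1  2  2  2  2  2
 F  0  1  1  1  2  2  2  2  2
 A  0  1  1  1  2  2  2  2  3
 J  0  1  1  1  2  2  2  2  3
dp[5][8] = 3. One LCS (by backtracking along matches): RAA.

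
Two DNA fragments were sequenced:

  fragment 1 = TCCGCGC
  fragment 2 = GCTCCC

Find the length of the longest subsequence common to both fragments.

4

Let dp[i][j] be the LCS length of the first i bases of fragment 1 and the first j bases of fragment 2. dp[i][j] = dp[i-1][j-1]+1 when the i-th and j-th bases match, else max(dp[i-1][j], dp[i][j-1]).
    ·  G  C  T  C  C  C
 ·  0  0  0  0  0  0  0
 T  0  0  0  1  1  1  1
 C  0  0  1  1  2  2  2
 C  0  0  1  1  2  3  3
 G  0  1  1  1  2  3  3
 C  0  1  2  2  2  3  4
 G  0  1  2  2  2  3  4
 C  0  1  2  2  3  3  4
dp[7][6] = 4. One LCS (by backtracking along matches): TCCC.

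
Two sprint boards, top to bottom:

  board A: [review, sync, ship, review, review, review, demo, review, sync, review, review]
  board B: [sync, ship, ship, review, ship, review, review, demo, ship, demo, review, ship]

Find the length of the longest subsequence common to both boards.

Pick sync [2,1], ship [3,3], review [4,4], review [5,6], review [6,7], demo [7,10], review [8,11]; all 7 tasks appear in both, in order. The LCS DP gives dp[11][12] = 7, so this is optimal.

7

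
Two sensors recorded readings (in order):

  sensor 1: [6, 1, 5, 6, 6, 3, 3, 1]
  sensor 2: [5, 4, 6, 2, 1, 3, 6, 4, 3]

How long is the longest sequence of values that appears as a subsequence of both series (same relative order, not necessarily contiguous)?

4

Let dp[i][j] be the LCS length of the first i values of sensor 1 and the first j values of sensor 2. dp[i][j] = dp[i-1][j-1]+1 when the i-th and j-th values match, else max(dp[i-1][j], dp[i][j-1]).
    ·  5  4  6  2  1  3  6  4  3
 ·  0  0  0  0  0  0  0  0  0  0
 6  0  0  0  1  1  1  1  1  1  1
 1  0  0  0  1  1  2  2  2  2  2
 5  0  1  1  1  1  2  2  2  2  2
 6  0  1  1  2  2  2  2  3  3  3
 6  0  1  1  2  2  2  2  3  3  3
 3  0  1  1  2  2  2  3  3  3  4
 3  0  1  1  2  2  2  3  3  3  4
 1  0  1  1  2  2  3  3  3  3  4
dp[8][9] = 4. One LCS (by backtracking along matches): 6, 1, 6, 3.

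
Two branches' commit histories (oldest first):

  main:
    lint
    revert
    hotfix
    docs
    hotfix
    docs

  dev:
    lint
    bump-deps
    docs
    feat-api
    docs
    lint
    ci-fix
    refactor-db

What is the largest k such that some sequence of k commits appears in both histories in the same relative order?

One common subsequence of length 3: lint [1,1], docs [4,3], docs [6,5]. The LCS DP gives dp[6][8] = 3, so this is optimal.

3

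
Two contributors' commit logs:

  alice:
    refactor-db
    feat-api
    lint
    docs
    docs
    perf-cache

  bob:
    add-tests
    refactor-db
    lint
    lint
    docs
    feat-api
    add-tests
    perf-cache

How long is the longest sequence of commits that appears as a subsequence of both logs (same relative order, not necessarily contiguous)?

4

One common subsequence of length 4: refactor-db at alice[1]=bob[2]; then lint at alice[3]=bob[4]; then docs at alice[4]=bob[5]; then perf-cache at alice[6]=bob[8]. Since dp[6][8] = 4, nothing longer is possible.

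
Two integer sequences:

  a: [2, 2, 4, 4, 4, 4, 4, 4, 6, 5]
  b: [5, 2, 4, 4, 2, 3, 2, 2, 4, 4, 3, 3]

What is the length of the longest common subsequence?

5

Match 2 (a #2, b #2), then 4 (a #3, b #3), then 4 (a #4, b #4), then 4 (a #5, b #9), then 4 (a #6, b #10) — 5 values in the same relative order in both. Since dp[10][12] = 5, nothing longer is possible.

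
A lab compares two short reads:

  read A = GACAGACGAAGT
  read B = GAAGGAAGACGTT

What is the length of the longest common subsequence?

Pick G at read A[1]=read B[1] → A at read A[2]=read B[2] → A at read A[4]=read B[3] → G at read A[5]=read B[5] → A at read A[6]=read B[7] → G at read A[8]=read B[8] → A at read A[9]=read B[9] → G at read A[11]=read B[11] → T at read A[12]=read B[13]; all 9 bases appear in both, in order, and the DP table's final entry dp[12][13] is also 9, so no common subsequence is longer.

9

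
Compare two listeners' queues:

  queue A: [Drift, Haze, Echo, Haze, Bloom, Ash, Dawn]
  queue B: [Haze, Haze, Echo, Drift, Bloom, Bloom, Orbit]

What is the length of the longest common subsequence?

Pick Haze at queue A[2]=queue B[2]; then Echo at queue A[3]=queue B[3]; then Bloom at queue A[5]=queue B[6]; all 3 songs appear in both, in order, and the DP table's final entry dp[7][7] is also 3, so no common subsequence is longer.

3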